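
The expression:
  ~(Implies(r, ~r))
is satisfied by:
  {r: True}


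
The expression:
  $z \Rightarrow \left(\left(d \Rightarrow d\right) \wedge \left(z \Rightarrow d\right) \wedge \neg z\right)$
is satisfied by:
  {z: False}


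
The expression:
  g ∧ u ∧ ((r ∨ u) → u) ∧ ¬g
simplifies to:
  False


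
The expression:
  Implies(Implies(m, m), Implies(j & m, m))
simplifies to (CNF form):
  True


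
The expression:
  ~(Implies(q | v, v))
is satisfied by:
  {q: True, v: False}


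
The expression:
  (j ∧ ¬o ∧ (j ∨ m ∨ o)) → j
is always true.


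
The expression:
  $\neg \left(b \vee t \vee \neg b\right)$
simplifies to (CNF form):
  $\text{False}$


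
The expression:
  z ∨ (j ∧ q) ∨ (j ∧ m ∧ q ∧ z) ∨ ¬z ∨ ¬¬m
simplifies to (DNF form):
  True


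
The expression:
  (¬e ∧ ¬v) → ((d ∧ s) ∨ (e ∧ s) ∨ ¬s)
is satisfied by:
  {d: True, v: True, e: True, s: False}
  {d: True, v: True, s: False, e: False}
  {d: True, e: True, s: False, v: False}
  {d: True, s: False, e: False, v: False}
  {v: True, e: True, s: False, d: False}
  {v: True, s: False, e: False, d: False}
  {e: True, v: False, s: False, d: False}
  {v: False, s: False, e: False, d: False}
  {v: True, d: True, s: True, e: True}
  {v: True, d: True, s: True, e: False}
  {d: True, s: True, e: True, v: False}
  {d: True, s: True, v: False, e: False}
  {e: True, s: True, v: True, d: False}
  {s: True, v: True, d: False, e: False}
  {s: True, e: True, d: False, v: False}


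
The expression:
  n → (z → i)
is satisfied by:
  {i: True, z: False, n: False}
  {z: False, n: False, i: False}
  {i: True, n: True, z: False}
  {n: True, z: False, i: False}
  {i: True, z: True, n: False}
  {z: True, i: False, n: False}
  {i: True, n: True, z: True}


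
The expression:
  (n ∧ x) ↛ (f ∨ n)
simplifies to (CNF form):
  False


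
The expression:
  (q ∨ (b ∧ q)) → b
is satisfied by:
  {b: True, q: False}
  {q: False, b: False}
  {q: True, b: True}


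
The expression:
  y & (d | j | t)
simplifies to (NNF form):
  y & (d | j | t)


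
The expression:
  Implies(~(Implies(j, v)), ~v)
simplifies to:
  True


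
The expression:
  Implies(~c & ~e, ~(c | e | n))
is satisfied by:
  {c: True, e: True, n: False}
  {c: True, e: False, n: False}
  {e: True, c: False, n: False}
  {c: False, e: False, n: False}
  {c: True, n: True, e: True}
  {c: True, n: True, e: False}
  {n: True, e: True, c: False}


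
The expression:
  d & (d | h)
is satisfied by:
  {d: True}


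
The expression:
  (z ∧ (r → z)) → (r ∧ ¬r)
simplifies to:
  ¬z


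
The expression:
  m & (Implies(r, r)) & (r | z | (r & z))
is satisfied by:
  {m: True, r: True, z: True}
  {m: True, r: True, z: False}
  {m: True, z: True, r: False}


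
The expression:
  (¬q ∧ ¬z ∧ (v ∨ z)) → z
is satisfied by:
  {q: True, z: True, v: False}
  {q: True, v: False, z: False}
  {z: True, v: False, q: False}
  {z: False, v: False, q: False}
  {q: True, z: True, v: True}
  {q: True, v: True, z: False}
  {z: True, v: True, q: False}


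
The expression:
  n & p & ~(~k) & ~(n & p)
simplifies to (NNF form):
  False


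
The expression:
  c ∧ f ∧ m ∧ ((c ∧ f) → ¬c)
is never true.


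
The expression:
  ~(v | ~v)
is never true.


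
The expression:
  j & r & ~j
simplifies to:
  False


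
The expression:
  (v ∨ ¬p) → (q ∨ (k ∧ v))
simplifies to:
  q ∨ (k ∧ v) ∨ (p ∧ ¬v)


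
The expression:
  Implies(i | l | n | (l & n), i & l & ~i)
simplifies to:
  ~i & ~l & ~n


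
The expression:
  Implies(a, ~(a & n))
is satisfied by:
  {n: False, a: False}
  {a: True, n: False}
  {n: True, a: False}


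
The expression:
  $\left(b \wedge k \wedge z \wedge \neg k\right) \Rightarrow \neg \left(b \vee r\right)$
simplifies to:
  $\text{True}$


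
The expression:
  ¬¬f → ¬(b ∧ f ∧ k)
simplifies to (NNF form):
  ¬b ∨ ¬f ∨ ¬k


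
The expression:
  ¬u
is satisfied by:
  {u: False}


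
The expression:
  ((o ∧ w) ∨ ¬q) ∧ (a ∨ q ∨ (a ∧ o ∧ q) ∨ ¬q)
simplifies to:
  (o ∧ w) ∨ ¬q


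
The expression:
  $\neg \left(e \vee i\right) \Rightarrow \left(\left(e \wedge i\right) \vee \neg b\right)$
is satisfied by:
  {i: True, e: True, b: False}
  {i: True, e: False, b: False}
  {e: True, i: False, b: False}
  {i: False, e: False, b: False}
  {i: True, b: True, e: True}
  {i: True, b: True, e: False}
  {b: True, e: True, i: False}


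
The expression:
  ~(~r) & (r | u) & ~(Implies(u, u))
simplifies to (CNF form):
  False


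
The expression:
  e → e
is always true.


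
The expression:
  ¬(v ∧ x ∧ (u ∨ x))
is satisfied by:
  {v: False, x: False}
  {x: True, v: False}
  {v: True, x: False}


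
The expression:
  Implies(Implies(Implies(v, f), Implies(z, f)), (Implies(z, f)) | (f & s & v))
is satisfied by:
  {f: True, v: False, z: False}
  {f: False, v: False, z: False}
  {z: True, f: True, v: False}
  {z: True, f: False, v: False}
  {v: True, f: True, z: False}
  {v: True, f: False, z: False}
  {v: True, z: True, f: True}


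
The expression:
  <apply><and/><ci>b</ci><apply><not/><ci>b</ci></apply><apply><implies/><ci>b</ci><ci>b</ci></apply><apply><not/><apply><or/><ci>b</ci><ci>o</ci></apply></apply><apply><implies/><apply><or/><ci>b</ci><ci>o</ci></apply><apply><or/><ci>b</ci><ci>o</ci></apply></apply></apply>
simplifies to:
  <false/>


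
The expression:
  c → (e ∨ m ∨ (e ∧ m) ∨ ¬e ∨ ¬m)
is always true.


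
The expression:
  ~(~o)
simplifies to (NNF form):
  o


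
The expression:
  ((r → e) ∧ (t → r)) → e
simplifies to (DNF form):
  e ∨ r ∨ t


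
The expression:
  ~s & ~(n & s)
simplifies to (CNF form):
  ~s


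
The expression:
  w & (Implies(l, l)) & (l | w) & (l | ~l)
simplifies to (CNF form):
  w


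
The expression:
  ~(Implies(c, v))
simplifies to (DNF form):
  c & ~v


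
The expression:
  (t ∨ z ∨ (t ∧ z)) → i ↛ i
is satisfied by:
  {z: False, t: False}


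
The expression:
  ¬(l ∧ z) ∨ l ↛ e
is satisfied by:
  {l: False, e: False, z: False}
  {z: True, l: False, e: False}
  {e: True, l: False, z: False}
  {z: True, e: True, l: False}
  {l: True, z: False, e: False}
  {z: True, l: True, e: False}
  {e: True, l: True, z: False}


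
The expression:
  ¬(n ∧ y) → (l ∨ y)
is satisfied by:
  {y: True, l: True}
  {y: True, l: False}
  {l: True, y: False}


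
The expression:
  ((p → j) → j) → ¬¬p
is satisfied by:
  {p: True, j: False}
  {j: False, p: False}
  {j: True, p: True}


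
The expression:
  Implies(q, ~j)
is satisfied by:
  {q: False, j: False}
  {j: True, q: False}
  {q: True, j: False}


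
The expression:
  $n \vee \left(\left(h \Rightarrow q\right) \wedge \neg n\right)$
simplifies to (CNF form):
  $n \vee q \vee \neg h$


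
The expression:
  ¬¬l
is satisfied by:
  {l: True}


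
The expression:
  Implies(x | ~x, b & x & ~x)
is never true.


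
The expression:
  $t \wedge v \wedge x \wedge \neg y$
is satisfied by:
  {t: True, x: True, v: True, y: False}


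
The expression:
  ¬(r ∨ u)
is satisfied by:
  {u: False, r: False}


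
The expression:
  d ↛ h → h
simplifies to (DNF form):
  h ∨ ¬d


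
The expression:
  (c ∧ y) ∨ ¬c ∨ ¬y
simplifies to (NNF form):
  True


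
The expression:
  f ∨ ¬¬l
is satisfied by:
  {l: True, f: True}
  {l: True, f: False}
  {f: True, l: False}


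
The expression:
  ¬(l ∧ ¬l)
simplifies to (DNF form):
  True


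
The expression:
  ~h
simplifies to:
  ~h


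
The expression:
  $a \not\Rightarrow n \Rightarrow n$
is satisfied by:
  {n: True, a: False}
  {a: False, n: False}
  {a: True, n: True}


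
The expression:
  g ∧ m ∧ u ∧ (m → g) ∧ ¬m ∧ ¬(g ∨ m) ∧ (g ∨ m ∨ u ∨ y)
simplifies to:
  False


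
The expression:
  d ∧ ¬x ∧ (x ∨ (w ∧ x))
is never true.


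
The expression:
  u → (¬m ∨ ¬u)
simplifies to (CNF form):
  ¬m ∨ ¬u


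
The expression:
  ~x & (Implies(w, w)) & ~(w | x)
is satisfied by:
  {x: False, w: False}


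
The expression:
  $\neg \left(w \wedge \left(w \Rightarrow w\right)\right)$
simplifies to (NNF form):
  $\neg w$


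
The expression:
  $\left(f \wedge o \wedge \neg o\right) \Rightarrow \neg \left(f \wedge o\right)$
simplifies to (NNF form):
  $\text{True}$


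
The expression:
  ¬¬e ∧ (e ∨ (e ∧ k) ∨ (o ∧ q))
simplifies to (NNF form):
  e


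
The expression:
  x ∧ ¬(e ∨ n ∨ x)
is never true.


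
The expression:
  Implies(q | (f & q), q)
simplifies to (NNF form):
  True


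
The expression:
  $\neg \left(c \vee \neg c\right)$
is never true.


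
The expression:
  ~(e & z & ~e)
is always true.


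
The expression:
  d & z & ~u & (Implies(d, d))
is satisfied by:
  {z: True, d: True, u: False}


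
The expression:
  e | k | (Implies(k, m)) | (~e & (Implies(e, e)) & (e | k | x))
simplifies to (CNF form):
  True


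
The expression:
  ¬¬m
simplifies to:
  m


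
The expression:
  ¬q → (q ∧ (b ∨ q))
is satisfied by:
  {q: True}


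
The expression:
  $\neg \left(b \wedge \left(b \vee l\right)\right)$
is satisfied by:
  {b: False}


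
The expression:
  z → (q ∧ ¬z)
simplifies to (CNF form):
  ¬z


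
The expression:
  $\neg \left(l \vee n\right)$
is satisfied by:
  {n: False, l: False}


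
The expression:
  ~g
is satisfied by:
  {g: False}


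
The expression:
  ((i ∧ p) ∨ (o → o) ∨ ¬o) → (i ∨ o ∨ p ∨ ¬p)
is always true.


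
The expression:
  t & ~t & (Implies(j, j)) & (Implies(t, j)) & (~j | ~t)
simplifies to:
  False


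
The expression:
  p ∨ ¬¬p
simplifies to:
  p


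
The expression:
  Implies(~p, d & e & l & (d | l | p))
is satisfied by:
  {e: True, p: True, d: True, l: True}
  {e: True, p: True, d: True, l: False}
  {e: True, p: True, l: True, d: False}
  {e: True, p: True, l: False, d: False}
  {p: True, d: True, l: True, e: False}
  {p: True, d: True, l: False, e: False}
  {p: True, d: False, l: True, e: False}
  {p: True, d: False, l: False, e: False}
  {e: True, d: True, l: True, p: False}


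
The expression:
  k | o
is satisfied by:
  {k: True, o: True}
  {k: True, o: False}
  {o: True, k: False}


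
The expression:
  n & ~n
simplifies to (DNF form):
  False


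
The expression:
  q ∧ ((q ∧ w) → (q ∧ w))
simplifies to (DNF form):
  q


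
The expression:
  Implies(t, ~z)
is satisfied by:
  {t: False, z: False}
  {z: True, t: False}
  {t: True, z: False}


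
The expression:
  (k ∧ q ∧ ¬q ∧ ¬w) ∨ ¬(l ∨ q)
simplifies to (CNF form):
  ¬l ∧ ¬q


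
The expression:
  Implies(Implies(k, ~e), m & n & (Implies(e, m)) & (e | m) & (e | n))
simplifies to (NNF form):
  (e | m) & (e | n) & (k | m) & (k | n)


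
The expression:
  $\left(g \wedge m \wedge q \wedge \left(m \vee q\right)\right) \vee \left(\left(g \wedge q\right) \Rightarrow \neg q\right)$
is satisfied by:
  {m: True, g: False, q: False}
  {g: False, q: False, m: False}
  {m: True, q: True, g: False}
  {q: True, g: False, m: False}
  {m: True, g: True, q: False}
  {g: True, m: False, q: False}
  {m: True, q: True, g: True}


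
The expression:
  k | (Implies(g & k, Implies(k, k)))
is always true.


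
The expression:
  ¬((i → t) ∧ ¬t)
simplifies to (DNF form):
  i ∨ t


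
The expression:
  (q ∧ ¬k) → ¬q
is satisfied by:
  {k: True, q: False}
  {q: False, k: False}
  {q: True, k: True}


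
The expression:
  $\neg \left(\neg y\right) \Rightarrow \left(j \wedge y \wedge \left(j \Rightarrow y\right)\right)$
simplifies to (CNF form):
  $j \vee \neg y$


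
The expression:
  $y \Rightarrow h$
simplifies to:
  $h \vee \neg y$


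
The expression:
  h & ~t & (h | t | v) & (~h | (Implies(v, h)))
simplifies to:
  h & ~t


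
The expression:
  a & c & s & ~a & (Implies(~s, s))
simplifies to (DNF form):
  False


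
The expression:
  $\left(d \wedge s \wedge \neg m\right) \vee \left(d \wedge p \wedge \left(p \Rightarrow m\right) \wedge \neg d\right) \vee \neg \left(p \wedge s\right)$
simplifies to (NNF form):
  $\left(d \wedge \neg m\right) \vee \neg p \vee \neg s$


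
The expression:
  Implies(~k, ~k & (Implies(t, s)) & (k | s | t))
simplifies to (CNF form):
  k | s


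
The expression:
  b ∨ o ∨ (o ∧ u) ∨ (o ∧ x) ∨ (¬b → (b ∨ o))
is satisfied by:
  {b: True, o: True}
  {b: True, o: False}
  {o: True, b: False}


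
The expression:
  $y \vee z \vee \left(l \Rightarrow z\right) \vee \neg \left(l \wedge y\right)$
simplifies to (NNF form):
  $\text{True}$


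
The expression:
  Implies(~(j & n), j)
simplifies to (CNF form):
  j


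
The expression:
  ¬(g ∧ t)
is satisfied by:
  {g: False, t: False}
  {t: True, g: False}
  {g: True, t: False}


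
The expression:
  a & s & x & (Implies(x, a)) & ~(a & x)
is never true.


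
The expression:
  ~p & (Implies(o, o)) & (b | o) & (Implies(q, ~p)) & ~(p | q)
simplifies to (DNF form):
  (b & ~p & ~q) | (o & ~p & ~q)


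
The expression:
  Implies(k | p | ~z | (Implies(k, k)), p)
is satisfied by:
  {p: True}


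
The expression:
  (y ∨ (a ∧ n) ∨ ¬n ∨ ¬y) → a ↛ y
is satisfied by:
  {a: True, y: False}


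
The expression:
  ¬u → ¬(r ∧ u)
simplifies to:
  True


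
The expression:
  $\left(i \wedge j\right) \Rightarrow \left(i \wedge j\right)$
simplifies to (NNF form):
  $\text{True}$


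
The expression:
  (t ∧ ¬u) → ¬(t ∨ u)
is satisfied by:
  {u: True, t: False}
  {t: False, u: False}
  {t: True, u: True}


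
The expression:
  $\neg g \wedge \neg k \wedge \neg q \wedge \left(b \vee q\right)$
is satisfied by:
  {b: True, q: False, g: False, k: False}


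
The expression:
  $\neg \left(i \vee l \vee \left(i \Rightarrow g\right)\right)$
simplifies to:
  $\text{False}$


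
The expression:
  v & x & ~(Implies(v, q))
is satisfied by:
  {x: True, v: True, q: False}


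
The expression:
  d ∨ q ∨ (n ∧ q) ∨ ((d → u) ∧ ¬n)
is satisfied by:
  {d: True, q: True, n: False}
  {d: True, q: False, n: False}
  {q: True, d: False, n: False}
  {d: False, q: False, n: False}
  {n: True, d: True, q: True}
  {n: True, d: True, q: False}
  {n: True, q: True, d: False}


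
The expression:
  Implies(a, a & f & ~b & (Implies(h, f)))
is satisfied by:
  {f: True, a: False, b: False}
  {f: False, a: False, b: False}
  {b: True, f: True, a: False}
  {b: True, f: False, a: False}
  {a: True, f: True, b: False}


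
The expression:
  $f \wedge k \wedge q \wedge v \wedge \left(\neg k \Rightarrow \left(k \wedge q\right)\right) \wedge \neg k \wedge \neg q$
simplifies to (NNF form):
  $\text{False}$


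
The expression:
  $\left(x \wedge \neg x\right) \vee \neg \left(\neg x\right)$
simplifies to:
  $x$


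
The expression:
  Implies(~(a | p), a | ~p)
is always true.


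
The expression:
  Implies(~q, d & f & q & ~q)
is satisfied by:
  {q: True}


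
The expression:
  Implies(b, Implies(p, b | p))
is always true.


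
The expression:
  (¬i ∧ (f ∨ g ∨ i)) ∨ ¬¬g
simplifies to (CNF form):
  (f ∨ g) ∧ (g ∨ ¬i)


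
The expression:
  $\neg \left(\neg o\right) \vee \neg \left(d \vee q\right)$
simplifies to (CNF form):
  $\left(o \vee \neg d\right) \wedge \left(o \vee \neg q\right)$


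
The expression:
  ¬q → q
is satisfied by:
  {q: True}


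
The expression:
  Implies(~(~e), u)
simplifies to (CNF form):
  u | ~e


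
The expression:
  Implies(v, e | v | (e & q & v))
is always true.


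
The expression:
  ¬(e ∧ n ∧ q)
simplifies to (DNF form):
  ¬e ∨ ¬n ∨ ¬q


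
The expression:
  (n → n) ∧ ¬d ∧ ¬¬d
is never true.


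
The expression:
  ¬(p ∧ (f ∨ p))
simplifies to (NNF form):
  ¬p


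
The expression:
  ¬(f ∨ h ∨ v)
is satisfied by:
  {h: False, v: False, f: False}


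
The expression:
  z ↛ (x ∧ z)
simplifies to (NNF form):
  z ∧ ¬x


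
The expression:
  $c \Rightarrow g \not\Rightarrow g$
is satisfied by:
  {c: False}


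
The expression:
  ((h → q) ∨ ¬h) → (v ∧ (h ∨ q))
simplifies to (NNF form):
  (h ∧ ¬q) ∨ (q ∧ v)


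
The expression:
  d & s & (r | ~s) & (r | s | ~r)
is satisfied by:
  {r: True, s: True, d: True}


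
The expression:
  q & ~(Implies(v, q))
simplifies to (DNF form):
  False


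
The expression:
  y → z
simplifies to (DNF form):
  z ∨ ¬y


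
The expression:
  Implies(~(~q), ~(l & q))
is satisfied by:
  {l: False, q: False}
  {q: True, l: False}
  {l: True, q: False}


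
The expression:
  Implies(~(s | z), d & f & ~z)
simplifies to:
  s | z | (d & f)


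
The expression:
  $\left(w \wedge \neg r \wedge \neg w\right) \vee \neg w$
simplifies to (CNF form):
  $\neg w$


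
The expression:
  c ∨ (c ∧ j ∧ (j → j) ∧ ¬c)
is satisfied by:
  {c: True}


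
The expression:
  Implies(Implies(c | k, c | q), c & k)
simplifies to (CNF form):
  k & (c | ~q)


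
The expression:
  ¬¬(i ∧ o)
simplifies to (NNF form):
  i ∧ o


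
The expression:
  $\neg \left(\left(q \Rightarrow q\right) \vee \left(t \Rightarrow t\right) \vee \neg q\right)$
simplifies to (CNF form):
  $\text{False}$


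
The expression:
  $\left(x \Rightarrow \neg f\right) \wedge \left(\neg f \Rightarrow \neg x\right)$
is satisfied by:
  {x: False}


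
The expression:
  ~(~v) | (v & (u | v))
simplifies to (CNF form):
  v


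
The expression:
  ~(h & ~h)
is always true.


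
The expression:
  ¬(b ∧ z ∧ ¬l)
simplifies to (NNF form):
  l ∨ ¬b ∨ ¬z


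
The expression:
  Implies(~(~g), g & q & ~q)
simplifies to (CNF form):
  ~g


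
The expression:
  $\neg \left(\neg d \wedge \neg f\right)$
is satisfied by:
  {d: True, f: True}
  {d: True, f: False}
  {f: True, d: False}


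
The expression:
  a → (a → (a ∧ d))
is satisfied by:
  {d: True, a: False}
  {a: False, d: False}
  {a: True, d: True}


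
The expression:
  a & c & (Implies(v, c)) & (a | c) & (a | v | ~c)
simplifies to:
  a & c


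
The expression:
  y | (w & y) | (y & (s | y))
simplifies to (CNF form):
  y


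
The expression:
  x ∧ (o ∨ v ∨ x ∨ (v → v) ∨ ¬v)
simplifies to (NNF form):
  x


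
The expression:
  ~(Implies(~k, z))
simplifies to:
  ~k & ~z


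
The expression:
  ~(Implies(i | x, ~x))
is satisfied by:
  {x: True}


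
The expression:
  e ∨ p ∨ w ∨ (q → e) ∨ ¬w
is always true.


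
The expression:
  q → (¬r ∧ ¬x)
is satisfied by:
  {x: False, q: False, r: False}
  {r: True, x: False, q: False}
  {x: True, r: False, q: False}
  {r: True, x: True, q: False}
  {q: True, r: False, x: False}


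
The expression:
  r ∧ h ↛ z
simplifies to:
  h ∧ r ∧ ¬z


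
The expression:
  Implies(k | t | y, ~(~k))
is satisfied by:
  {k: True, y: False, t: False}
  {k: True, t: True, y: False}
  {k: True, y: True, t: False}
  {k: True, t: True, y: True}
  {t: False, y: False, k: False}


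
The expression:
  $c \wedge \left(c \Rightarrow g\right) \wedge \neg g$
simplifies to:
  $\text{False}$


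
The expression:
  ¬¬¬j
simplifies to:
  ¬j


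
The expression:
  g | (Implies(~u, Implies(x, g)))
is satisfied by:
  {g: True, u: True, x: False}
  {g: True, u: False, x: False}
  {u: True, g: False, x: False}
  {g: False, u: False, x: False}
  {x: True, g: True, u: True}
  {x: True, g: True, u: False}
  {x: True, u: True, g: False}


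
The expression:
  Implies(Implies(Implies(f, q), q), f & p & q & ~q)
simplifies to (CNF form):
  ~f & ~q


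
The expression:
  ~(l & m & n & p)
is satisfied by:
  {l: False, m: False, p: False, n: False}
  {n: True, l: False, m: False, p: False}
  {p: True, l: False, m: False, n: False}
  {n: True, p: True, l: False, m: False}
  {m: True, n: False, l: False, p: False}
  {n: True, m: True, l: False, p: False}
  {p: True, m: True, n: False, l: False}
  {n: True, p: True, m: True, l: False}
  {l: True, p: False, m: False, n: False}
  {n: True, l: True, p: False, m: False}
  {p: True, l: True, n: False, m: False}
  {n: True, p: True, l: True, m: False}
  {m: True, l: True, p: False, n: False}
  {n: True, m: True, l: True, p: False}
  {p: True, m: True, l: True, n: False}


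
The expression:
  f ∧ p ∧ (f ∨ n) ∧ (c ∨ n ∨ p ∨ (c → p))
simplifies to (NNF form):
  f ∧ p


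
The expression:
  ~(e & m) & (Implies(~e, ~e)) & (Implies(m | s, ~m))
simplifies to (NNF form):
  ~m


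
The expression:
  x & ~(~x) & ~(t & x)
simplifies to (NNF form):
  x & ~t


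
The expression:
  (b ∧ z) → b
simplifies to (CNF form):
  True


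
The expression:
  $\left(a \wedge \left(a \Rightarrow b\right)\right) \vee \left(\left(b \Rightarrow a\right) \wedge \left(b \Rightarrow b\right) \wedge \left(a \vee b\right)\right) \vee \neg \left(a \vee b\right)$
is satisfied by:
  {a: True, b: False}
  {b: False, a: False}
  {b: True, a: True}


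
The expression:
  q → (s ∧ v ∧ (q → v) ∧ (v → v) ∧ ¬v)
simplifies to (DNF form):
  ¬q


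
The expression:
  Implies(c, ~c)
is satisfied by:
  {c: False}


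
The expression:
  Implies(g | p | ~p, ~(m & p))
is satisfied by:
  {p: False, m: False}
  {m: True, p: False}
  {p: True, m: False}


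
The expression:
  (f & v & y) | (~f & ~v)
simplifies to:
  (f | ~v) & (v | ~f) & (y | ~v)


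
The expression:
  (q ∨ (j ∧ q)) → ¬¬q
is always true.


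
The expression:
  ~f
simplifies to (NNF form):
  ~f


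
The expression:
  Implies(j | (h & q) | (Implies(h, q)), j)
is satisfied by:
  {h: True, j: True, q: False}
  {j: True, q: False, h: False}
  {h: True, j: True, q: True}
  {j: True, q: True, h: False}
  {h: True, q: False, j: False}


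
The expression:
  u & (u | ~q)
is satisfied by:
  {u: True}


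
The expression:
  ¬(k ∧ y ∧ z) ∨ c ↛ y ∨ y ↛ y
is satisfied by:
  {k: False, z: False, y: False}
  {y: True, k: False, z: False}
  {z: True, k: False, y: False}
  {y: True, z: True, k: False}
  {k: True, y: False, z: False}
  {y: True, k: True, z: False}
  {z: True, k: True, y: False}


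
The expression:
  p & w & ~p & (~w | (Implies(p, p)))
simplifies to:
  False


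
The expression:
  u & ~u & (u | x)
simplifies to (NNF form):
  False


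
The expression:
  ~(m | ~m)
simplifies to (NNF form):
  False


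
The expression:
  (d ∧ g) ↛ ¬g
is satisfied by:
  {d: True, g: True}


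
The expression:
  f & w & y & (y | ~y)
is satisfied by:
  {f: True, w: True, y: True}


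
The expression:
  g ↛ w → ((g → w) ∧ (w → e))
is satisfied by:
  {w: True, g: False}
  {g: False, w: False}
  {g: True, w: True}


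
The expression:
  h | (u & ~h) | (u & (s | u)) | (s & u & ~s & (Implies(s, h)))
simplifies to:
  h | u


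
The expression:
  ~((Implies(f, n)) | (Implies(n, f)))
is never true.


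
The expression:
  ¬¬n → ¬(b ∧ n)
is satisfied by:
  {n: False, b: False}
  {b: True, n: False}
  {n: True, b: False}


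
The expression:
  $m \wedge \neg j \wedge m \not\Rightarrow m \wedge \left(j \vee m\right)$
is never true.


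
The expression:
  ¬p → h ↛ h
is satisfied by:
  {p: True}


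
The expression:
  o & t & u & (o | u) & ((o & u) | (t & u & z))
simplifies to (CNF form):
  o & t & u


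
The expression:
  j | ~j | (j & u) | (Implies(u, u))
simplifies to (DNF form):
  True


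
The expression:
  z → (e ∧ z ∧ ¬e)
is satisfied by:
  {z: False}


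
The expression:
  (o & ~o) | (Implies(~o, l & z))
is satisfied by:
  {o: True, l: True, z: True}
  {o: True, l: True, z: False}
  {o: True, z: True, l: False}
  {o: True, z: False, l: False}
  {l: True, z: True, o: False}


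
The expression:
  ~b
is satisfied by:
  {b: False}


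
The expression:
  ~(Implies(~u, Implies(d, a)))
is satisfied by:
  {d: True, u: False, a: False}


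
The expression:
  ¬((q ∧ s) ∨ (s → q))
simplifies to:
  s ∧ ¬q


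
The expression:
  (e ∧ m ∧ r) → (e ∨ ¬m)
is always true.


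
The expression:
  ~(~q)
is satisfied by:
  {q: True}


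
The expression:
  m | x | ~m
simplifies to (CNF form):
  True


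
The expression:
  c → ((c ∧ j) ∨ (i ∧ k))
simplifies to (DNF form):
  j ∨ (i ∧ k) ∨ ¬c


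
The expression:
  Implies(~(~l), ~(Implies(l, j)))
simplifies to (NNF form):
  ~j | ~l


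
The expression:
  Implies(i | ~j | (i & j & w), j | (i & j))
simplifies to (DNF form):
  j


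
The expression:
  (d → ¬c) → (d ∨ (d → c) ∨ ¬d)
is always true.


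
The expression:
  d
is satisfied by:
  {d: True}


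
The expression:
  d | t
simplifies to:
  d | t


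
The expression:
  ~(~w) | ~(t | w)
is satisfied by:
  {w: True, t: False}
  {t: False, w: False}
  {t: True, w: True}


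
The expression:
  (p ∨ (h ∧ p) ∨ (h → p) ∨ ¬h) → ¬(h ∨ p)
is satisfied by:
  {p: False}


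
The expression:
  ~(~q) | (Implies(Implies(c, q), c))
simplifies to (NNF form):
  c | q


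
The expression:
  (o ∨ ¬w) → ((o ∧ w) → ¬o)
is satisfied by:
  {w: False, o: False}
  {o: True, w: False}
  {w: True, o: False}


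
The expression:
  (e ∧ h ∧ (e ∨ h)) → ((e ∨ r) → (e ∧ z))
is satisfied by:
  {z: True, h: False, e: False}
  {h: False, e: False, z: False}
  {z: True, e: True, h: False}
  {e: True, h: False, z: False}
  {z: True, h: True, e: False}
  {h: True, z: False, e: False}
  {z: True, e: True, h: True}


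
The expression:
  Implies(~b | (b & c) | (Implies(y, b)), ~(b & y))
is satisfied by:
  {y: False, b: False}
  {b: True, y: False}
  {y: True, b: False}


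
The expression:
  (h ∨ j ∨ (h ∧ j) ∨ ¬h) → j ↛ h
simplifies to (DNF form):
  j ∧ ¬h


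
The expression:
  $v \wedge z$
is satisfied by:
  {z: True, v: True}


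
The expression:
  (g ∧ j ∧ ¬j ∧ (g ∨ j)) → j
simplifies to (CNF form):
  True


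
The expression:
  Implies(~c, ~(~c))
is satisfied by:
  {c: True}


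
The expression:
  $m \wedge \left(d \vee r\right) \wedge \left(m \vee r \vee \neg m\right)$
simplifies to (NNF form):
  $m \wedge \left(d \vee r\right)$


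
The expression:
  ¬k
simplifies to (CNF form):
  ¬k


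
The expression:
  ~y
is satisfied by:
  {y: False}


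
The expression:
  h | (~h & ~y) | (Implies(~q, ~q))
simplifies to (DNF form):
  True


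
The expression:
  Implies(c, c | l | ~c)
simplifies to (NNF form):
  True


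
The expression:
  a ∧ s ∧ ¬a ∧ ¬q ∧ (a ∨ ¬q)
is never true.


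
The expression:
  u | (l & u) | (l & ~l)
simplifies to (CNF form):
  u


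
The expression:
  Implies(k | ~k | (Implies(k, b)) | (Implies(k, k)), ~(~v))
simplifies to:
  v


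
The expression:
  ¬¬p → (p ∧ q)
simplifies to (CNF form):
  q ∨ ¬p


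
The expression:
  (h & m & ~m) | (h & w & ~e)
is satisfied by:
  {h: True, w: True, e: False}


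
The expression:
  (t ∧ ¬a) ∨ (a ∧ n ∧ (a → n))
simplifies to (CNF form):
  (a ∨ t) ∧ (a ∨ ¬a) ∧ (n ∨ t) ∧ (n ∨ ¬a)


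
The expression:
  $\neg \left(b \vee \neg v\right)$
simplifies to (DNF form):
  $v \wedge \neg b$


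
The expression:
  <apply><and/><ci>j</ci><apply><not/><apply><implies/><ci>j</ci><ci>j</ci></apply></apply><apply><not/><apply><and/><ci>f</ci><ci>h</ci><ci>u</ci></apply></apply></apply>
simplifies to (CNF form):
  <false/>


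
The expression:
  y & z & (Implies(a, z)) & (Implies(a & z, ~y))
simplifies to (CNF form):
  y & z & ~a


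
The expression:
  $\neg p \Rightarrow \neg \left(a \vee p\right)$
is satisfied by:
  {p: True, a: False}
  {a: False, p: False}
  {a: True, p: True}


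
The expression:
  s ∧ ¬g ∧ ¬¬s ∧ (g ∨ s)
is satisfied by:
  {s: True, g: False}


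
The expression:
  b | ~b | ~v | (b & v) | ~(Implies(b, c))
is always true.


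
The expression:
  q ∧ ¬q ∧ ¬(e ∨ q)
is never true.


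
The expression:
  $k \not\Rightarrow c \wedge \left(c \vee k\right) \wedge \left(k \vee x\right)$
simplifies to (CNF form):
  $k \wedge \neg c$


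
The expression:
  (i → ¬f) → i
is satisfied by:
  {i: True}


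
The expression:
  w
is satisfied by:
  {w: True}


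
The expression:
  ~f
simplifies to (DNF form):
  ~f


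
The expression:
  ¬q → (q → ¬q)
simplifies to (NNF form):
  True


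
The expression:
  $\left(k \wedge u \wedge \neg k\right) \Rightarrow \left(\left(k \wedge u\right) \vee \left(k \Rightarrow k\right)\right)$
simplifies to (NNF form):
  $\text{True}$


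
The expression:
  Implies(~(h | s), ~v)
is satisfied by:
  {h: True, s: True, v: False}
  {h: True, v: False, s: False}
  {s: True, v: False, h: False}
  {s: False, v: False, h: False}
  {h: True, s: True, v: True}
  {h: True, v: True, s: False}
  {s: True, v: True, h: False}


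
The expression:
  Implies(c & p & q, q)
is always true.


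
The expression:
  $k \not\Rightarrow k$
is never true.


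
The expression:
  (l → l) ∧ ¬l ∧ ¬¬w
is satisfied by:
  {w: True, l: False}


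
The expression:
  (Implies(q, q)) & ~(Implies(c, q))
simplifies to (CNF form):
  c & ~q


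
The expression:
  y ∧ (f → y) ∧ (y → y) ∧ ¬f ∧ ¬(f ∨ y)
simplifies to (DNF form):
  False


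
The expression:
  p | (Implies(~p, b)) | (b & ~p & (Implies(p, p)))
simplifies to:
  b | p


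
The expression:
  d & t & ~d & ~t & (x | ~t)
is never true.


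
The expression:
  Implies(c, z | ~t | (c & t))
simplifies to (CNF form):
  True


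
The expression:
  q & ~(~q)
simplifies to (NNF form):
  q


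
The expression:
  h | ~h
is always true.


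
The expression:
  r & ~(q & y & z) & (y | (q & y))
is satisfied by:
  {r: True, y: True, q: False, z: False}
  {r: True, z: True, y: True, q: False}
  {r: True, q: True, y: True, z: False}


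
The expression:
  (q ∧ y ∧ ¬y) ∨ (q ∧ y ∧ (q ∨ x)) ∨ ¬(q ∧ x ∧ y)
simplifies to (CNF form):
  True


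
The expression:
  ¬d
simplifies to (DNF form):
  ¬d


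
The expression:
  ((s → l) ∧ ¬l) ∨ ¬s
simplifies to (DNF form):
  ¬s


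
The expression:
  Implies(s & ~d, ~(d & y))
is always true.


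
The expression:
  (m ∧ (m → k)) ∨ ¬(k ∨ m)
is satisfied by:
  {m: False, k: False}
  {k: True, m: True}


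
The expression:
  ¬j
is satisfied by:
  {j: False}


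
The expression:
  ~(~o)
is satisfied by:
  {o: True}


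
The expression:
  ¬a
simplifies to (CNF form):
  ¬a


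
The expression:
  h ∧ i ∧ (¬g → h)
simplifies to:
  h ∧ i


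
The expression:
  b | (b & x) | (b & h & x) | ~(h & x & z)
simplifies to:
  b | ~h | ~x | ~z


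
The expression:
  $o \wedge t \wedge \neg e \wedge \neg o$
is never true.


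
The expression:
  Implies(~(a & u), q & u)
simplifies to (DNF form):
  (a & u) | (q & u)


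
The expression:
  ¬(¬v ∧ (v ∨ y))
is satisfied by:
  {v: True, y: False}
  {y: False, v: False}
  {y: True, v: True}


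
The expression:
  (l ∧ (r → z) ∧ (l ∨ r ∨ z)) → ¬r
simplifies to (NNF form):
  ¬l ∨ ¬r ∨ ¬z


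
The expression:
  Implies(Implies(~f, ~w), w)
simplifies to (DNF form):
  w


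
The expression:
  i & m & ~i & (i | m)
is never true.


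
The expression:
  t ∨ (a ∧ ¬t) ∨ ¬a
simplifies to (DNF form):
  True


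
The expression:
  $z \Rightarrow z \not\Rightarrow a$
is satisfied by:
  {z: False, a: False}
  {a: True, z: False}
  {z: True, a: False}


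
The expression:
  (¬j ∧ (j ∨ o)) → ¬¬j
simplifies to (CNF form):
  j ∨ ¬o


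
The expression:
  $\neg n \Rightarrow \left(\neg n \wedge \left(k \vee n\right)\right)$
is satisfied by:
  {n: True, k: True}
  {n: True, k: False}
  {k: True, n: False}


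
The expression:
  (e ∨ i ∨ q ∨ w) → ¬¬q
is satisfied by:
  {q: True, e: False, w: False, i: False}
  {i: True, q: True, e: False, w: False}
  {q: True, w: True, e: False, i: False}
  {i: True, q: True, w: True, e: False}
  {q: True, e: True, w: False, i: False}
  {q: True, i: True, e: True, w: False}
  {q: True, w: True, e: True, i: False}
  {i: True, q: True, w: True, e: True}
  {i: False, e: False, w: False, q: False}


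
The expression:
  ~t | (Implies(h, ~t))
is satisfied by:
  {h: False, t: False}
  {t: True, h: False}
  {h: True, t: False}


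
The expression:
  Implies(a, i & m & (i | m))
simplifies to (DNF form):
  ~a | (i & m)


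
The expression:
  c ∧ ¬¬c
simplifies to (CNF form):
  c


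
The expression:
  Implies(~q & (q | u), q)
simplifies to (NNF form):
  q | ~u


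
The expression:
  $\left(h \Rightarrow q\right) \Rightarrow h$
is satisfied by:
  {h: True}


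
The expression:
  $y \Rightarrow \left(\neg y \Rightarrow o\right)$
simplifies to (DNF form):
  $\text{True}$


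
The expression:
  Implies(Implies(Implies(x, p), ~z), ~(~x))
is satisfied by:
  {x: True, z: True}
  {x: True, z: False}
  {z: True, x: False}


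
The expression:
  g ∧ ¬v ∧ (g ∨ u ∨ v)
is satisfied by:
  {g: True, v: False}


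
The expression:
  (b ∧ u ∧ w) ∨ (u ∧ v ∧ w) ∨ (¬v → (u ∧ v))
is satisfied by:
  {b: True, v: True, w: True, u: True}
  {b: True, v: True, w: True, u: False}
  {b: True, v: True, u: True, w: False}
  {b: True, v: True, u: False, w: False}
  {v: True, w: True, u: True, b: False}
  {v: True, w: True, u: False, b: False}
  {v: True, w: False, u: True, b: False}
  {v: True, w: False, u: False, b: False}
  {b: True, w: True, u: True, v: False}


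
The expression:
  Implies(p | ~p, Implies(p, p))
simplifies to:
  True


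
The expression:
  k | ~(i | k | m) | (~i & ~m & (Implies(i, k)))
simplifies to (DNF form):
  k | (~i & ~m)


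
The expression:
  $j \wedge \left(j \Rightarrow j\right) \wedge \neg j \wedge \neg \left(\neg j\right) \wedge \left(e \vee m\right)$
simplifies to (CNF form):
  $\text{False}$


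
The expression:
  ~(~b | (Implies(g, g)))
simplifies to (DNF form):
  False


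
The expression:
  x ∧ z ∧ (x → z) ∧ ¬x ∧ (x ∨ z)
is never true.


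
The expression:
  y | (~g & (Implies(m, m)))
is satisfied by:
  {y: True, g: False}
  {g: False, y: False}
  {g: True, y: True}


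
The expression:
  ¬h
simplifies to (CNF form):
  ¬h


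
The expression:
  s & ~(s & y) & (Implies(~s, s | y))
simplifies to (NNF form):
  s & ~y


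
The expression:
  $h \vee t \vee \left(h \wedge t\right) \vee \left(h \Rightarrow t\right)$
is always true.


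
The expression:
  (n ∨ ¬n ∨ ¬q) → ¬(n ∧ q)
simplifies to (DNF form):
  ¬n ∨ ¬q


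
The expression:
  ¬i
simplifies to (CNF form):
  ¬i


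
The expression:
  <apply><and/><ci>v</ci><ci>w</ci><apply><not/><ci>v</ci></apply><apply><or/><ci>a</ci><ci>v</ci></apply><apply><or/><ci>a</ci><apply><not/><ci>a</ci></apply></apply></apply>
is never true.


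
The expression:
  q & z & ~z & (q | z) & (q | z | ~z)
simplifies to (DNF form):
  False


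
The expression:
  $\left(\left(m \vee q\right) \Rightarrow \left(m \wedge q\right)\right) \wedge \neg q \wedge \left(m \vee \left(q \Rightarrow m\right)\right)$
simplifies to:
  $\neg m \wedge \neg q$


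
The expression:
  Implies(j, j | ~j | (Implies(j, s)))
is always true.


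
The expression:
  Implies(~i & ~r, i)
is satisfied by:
  {i: True, r: True}
  {i: True, r: False}
  {r: True, i: False}


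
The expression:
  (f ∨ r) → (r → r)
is always true.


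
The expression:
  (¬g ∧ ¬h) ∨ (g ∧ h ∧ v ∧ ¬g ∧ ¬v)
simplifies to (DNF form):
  ¬g ∧ ¬h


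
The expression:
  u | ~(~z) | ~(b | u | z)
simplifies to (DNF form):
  u | z | ~b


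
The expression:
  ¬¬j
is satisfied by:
  {j: True}


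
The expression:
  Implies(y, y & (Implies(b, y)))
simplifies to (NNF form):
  True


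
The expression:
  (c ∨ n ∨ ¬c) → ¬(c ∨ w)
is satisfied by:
  {w: False, c: False}


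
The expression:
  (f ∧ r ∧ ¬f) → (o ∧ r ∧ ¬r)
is always true.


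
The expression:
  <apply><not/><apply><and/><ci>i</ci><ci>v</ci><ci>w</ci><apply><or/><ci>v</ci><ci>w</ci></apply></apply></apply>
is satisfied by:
  {w: False, v: False, i: False}
  {i: True, w: False, v: False}
  {v: True, w: False, i: False}
  {i: True, v: True, w: False}
  {w: True, i: False, v: False}
  {i: True, w: True, v: False}
  {v: True, w: True, i: False}


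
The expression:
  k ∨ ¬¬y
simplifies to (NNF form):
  k ∨ y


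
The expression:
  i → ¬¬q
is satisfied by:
  {q: True, i: False}
  {i: False, q: False}
  {i: True, q: True}


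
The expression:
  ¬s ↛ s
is always true.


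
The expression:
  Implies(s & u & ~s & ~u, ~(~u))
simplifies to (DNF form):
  True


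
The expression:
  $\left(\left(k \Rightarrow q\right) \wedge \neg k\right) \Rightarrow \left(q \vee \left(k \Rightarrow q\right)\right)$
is always true.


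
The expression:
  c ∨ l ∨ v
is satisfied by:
  {v: True, c: True, l: True}
  {v: True, c: True, l: False}
  {v: True, l: True, c: False}
  {v: True, l: False, c: False}
  {c: True, l: True, v: False}
  {c: True, l: False, v: False}
  {l: True, c: False, v: False}


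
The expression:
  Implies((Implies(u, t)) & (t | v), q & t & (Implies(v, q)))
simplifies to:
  (q & t) | (u & ~t) | (~t & ~v)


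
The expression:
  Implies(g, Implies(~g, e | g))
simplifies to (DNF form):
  True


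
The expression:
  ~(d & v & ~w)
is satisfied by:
  {w: True, v: False, d: False}
  {v: False, d: False, w: False}
  {w: True, d: True, v: False}
  {d: True, v: False, w: False}
  {w: True, v: True, d: False}
  {v: True, w: False, d: False}
  {w: True, d: True, v: True}


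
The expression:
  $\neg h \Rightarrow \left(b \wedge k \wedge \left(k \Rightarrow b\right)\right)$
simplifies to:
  $h \vee \left(b \wedge k\right)$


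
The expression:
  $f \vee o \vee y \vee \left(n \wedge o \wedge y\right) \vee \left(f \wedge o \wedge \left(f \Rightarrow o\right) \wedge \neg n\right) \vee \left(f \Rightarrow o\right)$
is always true.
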